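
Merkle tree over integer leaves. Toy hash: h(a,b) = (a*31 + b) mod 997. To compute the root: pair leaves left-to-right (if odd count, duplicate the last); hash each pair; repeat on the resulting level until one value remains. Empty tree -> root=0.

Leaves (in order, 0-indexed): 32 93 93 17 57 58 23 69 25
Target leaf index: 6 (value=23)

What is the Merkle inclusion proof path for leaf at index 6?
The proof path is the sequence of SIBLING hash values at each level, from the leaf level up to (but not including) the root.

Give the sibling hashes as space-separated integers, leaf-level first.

L0 (leaves): [32, 93, 93, 17, 57, 58, 23, 69, 25], target index=6
L1: h(32,93)=(32*31+93)%997=88 [pair 0] h(93,17)=(93*31+17)%997=906 [pair 1] h(57,58)=(57*31+58)%997=828 [pair 2] h(23,69)=(23*31+69)%997=782 [pair 3] h(25,25)=(25*31+25)%997=800 [pair 4] -> [88, 906, 828, 782, 800]
  Sibling for proof at L0: 69
L2: h(88,906)=(88*31+906)%997=643 [pair 0] h(828,782)=(828*31+782)%997=528 [pair 1] h(800,800)=(800*31+800)%997=675 [pair 2] -> [643, 528, 675]
  Sibling for proof at L1: 828
L3: h(643,528)=(643*31+528)%997=521 [pair 0] h(675,675)=(675*31+675)%997=663 [pair 1] -> [521, 663]
  Sibling for proof at L2: 643
L4: h(521,663)=(521*31+663)%997=862 [pair 0] -> [862]
  Sibling for proof at L3: 663
Root: 862
Proof path (sibling hashes from leaf to root): [69, 828, 643, 663]

Answer: 69 828 643 663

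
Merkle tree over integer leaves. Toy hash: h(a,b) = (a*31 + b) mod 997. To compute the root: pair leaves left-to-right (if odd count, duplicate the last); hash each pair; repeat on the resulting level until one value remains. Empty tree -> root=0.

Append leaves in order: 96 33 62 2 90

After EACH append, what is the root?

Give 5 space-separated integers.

After append 96 (leaves=[96]):
  L0: [96]
  root=96
After append 33 (leaves=[96, 33]):
  L0: [96, 33]
  L1: h(96,33)=(96*31+33)%997=18 -> [18]
  root=18
After append 62 (leaves=[96, 33, 62]):
  L0: [96, 33, 62]
  L1: h(96,33)=(96*31+33)%997=18 h(62,62)=(62*31+62)%997=987 -> [18, 987]
  L2: h(18,987)=(18*31+987)%997=548 -> [548]
  root=548
After append 2 (leaves=[96, 33, 62, 2]):
  L0: [96, 33, 62, 2]
  L1: h(96,33)=(96*31+33)%997=18 h(62,2)=(62*31+2)%997=927 -> [18, 927]
  L2: h(18,927)=(18*31+927)%997=488 -> [488]
  root=488
After append 90 (leaves=[96, 33, 62, 2, 90]):
  L0: [96, 33, 62, 2, 90]
  L1: h(96,33)=(96*31+33)%997=18 h(62,2)=(62*31+2)%997=927 h(90,90)=(90*31+90)%997=886 -> [18, 927, 886]
  L2: h(18,927)=(18*31+927)%997=488 h(886,886)=(886*31+886)%997=436 -> [488, 436]
  L3: h(488,436)=(488*31+436)%997=609 -> [609]
  root=609

Answer: 96 18 548 488 609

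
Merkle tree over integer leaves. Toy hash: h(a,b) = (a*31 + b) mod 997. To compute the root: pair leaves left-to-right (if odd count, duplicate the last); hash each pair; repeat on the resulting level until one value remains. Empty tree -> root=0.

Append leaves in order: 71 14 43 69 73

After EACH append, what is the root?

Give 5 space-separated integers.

Answer: 71 221 251 277 588

Derivation:
After append 71 (leaves=[71]):
  L0: [71]
  root=71
After append 14 (leaves=[71, 14]):
  L0: [71, 14]
  L1: h(71,14)=(71*31+14)%997=221 -> [221]
  root=221
After append 43 (leaves=[71, 14, 43]):
  L0: [71, 14, 43]
  L1: h(71,14)=(71*31+14)%997=221 h(43,43)=(43*31+43)%997=379 -> [221, 379]
  L2: h(221,379)=(221*31+379)%997=251 -> [251]
  root=251
After append 69 (leaves=[71, 14, 43, 69]):
  L0: [71, 14, 43, 69]
  L1: h(71,14)=(71*31+14)%997=221 h(43,69)=(43*31+69)%997=405 -> [221, 405]
  L2: h(221,405)=(221*31+405)%997=277 -> [277]
  root=277
After append 73 (leaves=[71, 14, 43, 69, 73]):
  L0: [71, 14, 43, 69, 73]
  L1: h(71,14)=(71*31+14)%997=221 h(43,69)=(43*31+69)%997=405 h(73,73)=(73*31+73)%997=342 -> [221, 405, 342]
  L2: h(221,405)=(221*31+405)%997=277 h(342,342)=(342*31+342)%997=974 -> [277, 974]
  L3: h(277,974)=(277*31+974)%997=588 -> [588]
  root=588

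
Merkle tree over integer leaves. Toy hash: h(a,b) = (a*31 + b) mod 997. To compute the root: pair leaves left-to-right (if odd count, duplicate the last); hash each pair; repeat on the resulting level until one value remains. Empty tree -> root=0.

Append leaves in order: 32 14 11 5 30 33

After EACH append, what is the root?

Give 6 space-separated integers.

Answer: 32 9 631 625 245 341

Derivation:
After append 32 (leaves=[32]):
  L0: [32]
  root=32
After append 14 (leaves=[32, 14]):
  L0: [32, 14]
  L1: h(32,14)=(32*31+14)%997=9 -> [9]
  root=9
After append 11 (leaves=[32, 14, 11]):
  L0: [32, 14, 11]
  L1: h(32,14)=(32*31+14)%997=9 h(11,11)=(11*31+11)%997=352 -> [9, 352]
  L2: h(9,352)=(9*31+352)%997=631 -> [631]
  root=631
After append 5 (leaves=[32, 14, 11, 5]):
  L0: [32, 14, 11, 5]
  L1: h(32,14)=(32*31+14)%997=9 h(11,5)=(11*31+5)%997=346 -> [9, 346]
  L2: h(9,346)=(9*31+346)%997=625 -> [625]
  root=625
After append 30 (leaves=[32, 14, 11, 5, 30]):
  L0: [32, 14, 11, 5, 30]
  L1: h(32,14)=(32*31+14)%997=9 h(11,5)=(11*31+5)%997=346 h(30,30)=(30*31+30)%997=960 -> [9, 346, 960]
  L2: h(9,346)=(9*31+346)%997=625 h(960,960)=(960*31+960)%997=810 -> [625, 810]
  L3: h(625,810)=(625*31+810)%997=245 -> [245]
  root=245
After append 33 (leaves=[32, 14, 11, 5, 30, 33]):
  L0: [32, 14, 11, 5, 30, 33]
  L1: h(32,14)=(32*31+14)%997=9 h(11,5)=(11*31+5)%997=346 h(30,33)=(30*31+33)%997=963 -> [9, 346, 963]
  L2: h(9,346)=(9*31+346)%997=625 h(963,963)=(963*31+963)%997=906 -> [625, 906]
  L3: h(625,906)=(625*31+906)%997=341 -> [341]
  root=341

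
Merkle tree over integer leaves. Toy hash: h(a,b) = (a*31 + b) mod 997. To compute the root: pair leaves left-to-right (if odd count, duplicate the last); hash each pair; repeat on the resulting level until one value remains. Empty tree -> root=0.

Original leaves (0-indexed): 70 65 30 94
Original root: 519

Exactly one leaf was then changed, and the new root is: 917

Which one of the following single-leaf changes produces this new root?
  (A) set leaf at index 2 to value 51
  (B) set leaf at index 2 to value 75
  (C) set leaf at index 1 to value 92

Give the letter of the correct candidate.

Answer: B

Derivation:
Original leaves: [70, 65, 30, 94]
Target new root: 917
Try each candidate change and compute the resulting root:
Candidate A: set leaf[2] = 51 -> leaves = [70, 65, 51, 94]
  L0: [70, 65, 51, 94]
  L1: h(70,65)=(70*31+65)%997=241 h(51,94)=(51*31+94)%997=678 -> [241, 678]
  L2: h(241,678)=(241*31+678)%997=173 -> [173]
  root = 173 != target 917
Candidate B: set leaf[2] = 75 -> leaves = [70, 65, 75, 94]
  L0: [70, 65, 75, 94]
  L1: h(70,65)=(70*31+65)%997=241 h(75,94)=(75*31+94)%997=425 -> [241, 425]
  L2: h(241,425)=(241*31+425)%997=917 -> [917]
  root = 917 == target 917  ** MATCH **
Candidate C: set leaf[1] = 92 -> leaves = [70, 92, 30, 94]
  L0: [70, 92, 30, 94]
  L1: h(70,92)=(70*31+92)%997=268 h(30,94)=(30*31+94)%997=27 -> [268, 27]
  L2: h(268,27)=(268*31+27)%997=359 -> [359]
  root = 359 != target 917
Candidate B produces the target root.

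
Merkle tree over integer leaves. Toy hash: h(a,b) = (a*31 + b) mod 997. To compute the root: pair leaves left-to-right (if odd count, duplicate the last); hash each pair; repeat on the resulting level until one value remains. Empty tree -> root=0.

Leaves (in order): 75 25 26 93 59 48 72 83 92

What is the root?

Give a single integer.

L0: [75, 25, 26, 93, 59, 48, 72, 83, 92]
L1: h(75,25)=(75*31+25)%997=356 h(26,93)=(26*31+93)%997=899 h(59,48)=(59*31+48)%997=880 h(72,83)=(72*31+83)%997=321 h(92,92)=(92*31+92)%997=950 -> [356, 899, 880, 321, 950]
L2: h(356,899)=(356*31+899)%997=968 h(880,321)=(880*31+321)%997=682 h(950,950)=(950*31+950)%997=490 -> [968, 682, 490]
L3: h(968,682)=(968*31+682)%997=780 h(490,490)=(490*31+490)%997=725 -> [780, 725]
L4: h(780,725)=(780*31+725)%997=977 -> [977]

Answer: 977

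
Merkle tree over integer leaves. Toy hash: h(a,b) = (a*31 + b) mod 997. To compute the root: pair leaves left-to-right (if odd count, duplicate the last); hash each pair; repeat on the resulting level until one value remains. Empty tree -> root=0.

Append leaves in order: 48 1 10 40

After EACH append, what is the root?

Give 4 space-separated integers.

Answer: 48 492 617 647

Derivation:
After append 48 (leaves=[48]):
  L0: [48]
  root=48
After append 1 (leaves=[48, 1]):
  L0: [48, 1]
  L1: h(48,1)=(48*31+1)%997=492 -> [492]
  root=492
After append 10 (leaves=[48, 1, 10]):
  L0: [48, 1, 10]
  L1: h(48,1)=(48*31+1)%997=492 h(10,10)=(10*31+10)%997=320 -> [492, 320]
  L2: h(492,320)=(492*31+320)%997=617 -> [617]
  root=617
After append 40 (leaves=[48, 1, 10, 40]):
  L0: [48, 1, 10, 40]
  L1: h(48,1)=(48*31+1)%997=492 h(10,40)=(10*31+40)%997=350 -> [492, 350]
  L2: h(492,350)=(492*31+350)%997=647 -> [647]
  root=647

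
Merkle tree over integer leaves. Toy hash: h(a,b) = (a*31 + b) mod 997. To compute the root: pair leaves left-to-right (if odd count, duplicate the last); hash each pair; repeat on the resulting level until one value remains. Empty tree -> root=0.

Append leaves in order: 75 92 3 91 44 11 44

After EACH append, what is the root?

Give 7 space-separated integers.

After append 75 (leaves=[75]):
  L0: [75]
  root=75
After append 92 (leaves=[75, 92]):
  L0: [75, 92]
  L1: h(75,92)=(75*31+92)%997=423 -> [423]
  root=423
After append 3 (leaves=[75, 92, 3]):
  L0: [75, 92, 3]
  L1: h(75,92)=(75*31+92)%997=423 h(3,3)=(3*31+3)%997=96 -> [423, 96]
  L2: h(423,96)=(423*31+96)%997=248 -> [248]
  root=248
After append 91 (leaves=[75, 92, 3, 91]):
  L0: [75, 92, 3, 91]
  L1: h(75,92)=(75*31+92)%997=423 h(3,91)=(3*31+91)%997=184 -> [423, 184]
  L2: h(423,184)=(423*31+184)%997=336 -> [336]
  root=336
After append 44 (leaves=[75, 92, 3, 91, 44]):
  L0: [75, 92, 3, 91, 44]
  L1: h(75,92)=(75*31+92)%997=423 h(3,91)=(3*31+91)%997=184 h(44,44)=(44*31+44)%997=411 -> [423, 184, 411]
  L2: h(423,184)=(423*31+184)%997=336 h(411,411)=(411*31+411)%997=191 -> [336, 191]
  L3: h(336,191)=(336*31+191)%997=637 -> [637]
  root=637
After append 11 (leaves=[75, 92, 3, 91, 44, 11]):
  L0: [75, 92, 3, 91, 44, 11]
  L1: h(75,92)=(75*31+92)%997=423 h(3,91)=(3*31+91)%997=184 h(44,11)=(44*31+11)%997=378 -> [423, 184, 378]
  L2: h(423,184)=(423*31+184)%997=336 h(378,378)=(378*31+378)%997=132 -> [336, 132]
  L3: h(336,132)=(336*31+132)%997=578 -> [578]
  root=578
After append 44 (leaves=[75, 92, 3, 91, 44, 11, 44]):
  L0: [75, 92, 3, 91, 44, 11, 44]
  L1: h(75,92)=(75*31+92)%997=423 h(3,91)=(3*31+91)%997=184 h(44,11)=(44*31+11)%997=378 h(44,44)=(44*31+44)%997=411 -> [423, 184, 378, 411]
  L2: h(423,184)=(423*31+184)%997=336 h(378,411)=(378*31+411)%997=165 -> [336, 165]
  L3: h(336,165)=(336*31+165)%997=611 -> [611]
  root=611

Answer: 75 423 248 336 637 578 611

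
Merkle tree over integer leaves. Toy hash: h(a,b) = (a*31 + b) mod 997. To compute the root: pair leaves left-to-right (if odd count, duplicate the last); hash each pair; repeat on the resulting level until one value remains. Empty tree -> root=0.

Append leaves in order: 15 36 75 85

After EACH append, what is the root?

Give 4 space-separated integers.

After append 15 (leaves=[15]):
  L0: [15]
  root=15
After append 36 (leaves=[15, 36]):
  L0: [15, 36]
  L1: h(15,36)=(15*31+36)%997=501 -> [501]
  root=501
After append 75 (leaves=[15, 36, 75]):
  L0: [15, 36, 75]
  L1: h(15,36)=(15*31+36)%997=501 h(75,75)=(75*31+75)%997=406 -> [501, 406]
  L2: h(501,406)=(501*31+406)%997=982 -> [982]
  root=982
After append 85 (leaves=[15, 36, 75, 85]):
  L0: [15, 36, 75, 85]
  L1: h(15,36)=(15*31+36)%997=501 h(75,85)=(75*31+85)%997=416 -> [501, 416]
  L2: h(501,416)=(501*31+416)%997=992 -> [992]
  root=992

Answer: 15 501 982 992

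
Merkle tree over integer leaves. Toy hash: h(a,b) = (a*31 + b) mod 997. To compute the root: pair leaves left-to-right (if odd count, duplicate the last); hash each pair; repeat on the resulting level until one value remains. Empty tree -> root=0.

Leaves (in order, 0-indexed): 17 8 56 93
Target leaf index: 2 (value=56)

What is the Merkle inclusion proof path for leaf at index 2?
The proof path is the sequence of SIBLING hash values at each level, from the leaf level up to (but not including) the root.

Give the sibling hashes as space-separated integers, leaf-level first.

L0 (leaves): [17, 8, 56, 93], target index=2
L1: h(17,8)=(17*31+8)%997=535 [pair 0] h(56,93)=(56*31+93)%997=832 [pair 1] -> [535, 832]
  Sibling for proof at L0: 93
L2: h(535,832)=(535*31+832)%997=468 [pair 0] -> [468]
  Sibling for proof at L1: 535
Root: 468
Proof path (sibling hashes from leaf to root): [93, 535]

Answer: 93 535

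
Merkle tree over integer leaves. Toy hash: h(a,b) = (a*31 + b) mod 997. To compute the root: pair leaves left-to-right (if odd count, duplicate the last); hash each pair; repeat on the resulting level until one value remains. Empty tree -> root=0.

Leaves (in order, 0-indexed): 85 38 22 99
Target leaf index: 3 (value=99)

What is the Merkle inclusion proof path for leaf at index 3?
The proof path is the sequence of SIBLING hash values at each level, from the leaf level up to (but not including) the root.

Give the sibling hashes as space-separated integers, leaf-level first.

L0 (leaves): [85, 38, 22, 99], target index=3
L1: h(85,38)=(85*31+38)%997=679 [pair 0] h(22,99)=(22*31+99)%997=781 [pair 1] -> [679, 781]
  Sibling for proof at L0: 22
L2: h(679,781)=(679*31+781)%997=893 [pair 0] -> [893]
  Sibling for proof at L1: 679
Root: 893
Proof path (sibling hashes from leaf to root): [22, 679]

Answer: 22 679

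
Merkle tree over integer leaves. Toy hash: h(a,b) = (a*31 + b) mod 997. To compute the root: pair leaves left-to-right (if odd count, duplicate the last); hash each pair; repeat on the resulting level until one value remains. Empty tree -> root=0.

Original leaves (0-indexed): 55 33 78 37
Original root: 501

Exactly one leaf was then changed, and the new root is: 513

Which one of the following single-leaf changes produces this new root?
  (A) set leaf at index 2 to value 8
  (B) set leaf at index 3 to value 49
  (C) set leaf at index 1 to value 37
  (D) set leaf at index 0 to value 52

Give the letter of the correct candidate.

Answer: B

Derivation:
Original leaves: [55, 33, 78, 37]
Target new root: 513
Try each candidate change and compute the resulting root:
Candidate A: set leaf[2] = 8 -> leaves = [55, 33, 8, 37]
  L0: [55, 33, 8, 37]
  L1: h(55,33)=(55*31+33)%997=741 h(8,37)=(8*31+37)%997=285 -> [741, 285]
  L2: h(741,285)=(741*31+285)%997=325 -> [325]
  root = 325 != target 513
Candidate B: set leaf[3] = 49 -> leaves = [55, 33, 78, 49]
  L0: [55, 33, 78, 49]
  L1: h(55,33)=(55*31+33)%997=741 h(78,49)=(78*31+49)%997=473 -> [741, 473]
  L2: h(741,473)=(741*31+473)%997=513 -> [513]
  root = 513 == target 513  ** MATCH **
Candidate C: set leaf[1] = 37 -> leaves = [55, 37, 78, 37]
  L0: [55, 37, 78, 37]
  L1: h(55,37)=(55*31+37)%997=745 h(78,37)=(78*31+37)%997=461 -> [745, 461]
  L2: h(745,461)=(745*31+461)%997=625 -> [625]
  root = 625 != target 513
Candidate D: set leaf[0] = 52 -> leaves = [52, 33, 78, 37]
  L0: [52, 33, 78, 37]
  L1: h(52,33)=(52*31+33)%997=648 h(78,37)=(78*31+37)%997=461 -> [648, 461]
  L2: h(648,461)=(648*31+461)%997=609 -> [609]
  root = 609 != target 513
Candidate B produces the target root.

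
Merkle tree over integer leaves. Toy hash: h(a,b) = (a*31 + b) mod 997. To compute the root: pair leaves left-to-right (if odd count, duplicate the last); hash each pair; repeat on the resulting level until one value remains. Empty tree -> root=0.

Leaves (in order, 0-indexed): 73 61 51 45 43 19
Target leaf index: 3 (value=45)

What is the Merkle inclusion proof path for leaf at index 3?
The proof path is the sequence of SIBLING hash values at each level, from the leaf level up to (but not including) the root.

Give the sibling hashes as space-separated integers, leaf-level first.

Answer: 51 330 393

Derivation:
L0 (leaves): [73, 61, 51, 45, 43, 19], target index=3
L1: h(73,61)=(73*31+61)%997=330 [pair 0] h(51,45)=(51*31+45)%997=629 [pair 1] h(43,19)=(43*31+19)%997=355 [pair 2] -> [330, 629, 355]
  Sibling for proof at L0: 51
L2: h(330,629)=(330*31+629)%997=889 [pair 0] h(355,355)=(355*31+355)%997=393 [pair 1] -> [889, 393]
  Sibling for proof at L1: 330
L3: h(889,393)=(889*31+393)%997=36 [pair 0] -> [36]
  Sibling for proof at L2: 393
Root: 36
Proof path (sibling hashes from leaf to root): [51, 330, 393]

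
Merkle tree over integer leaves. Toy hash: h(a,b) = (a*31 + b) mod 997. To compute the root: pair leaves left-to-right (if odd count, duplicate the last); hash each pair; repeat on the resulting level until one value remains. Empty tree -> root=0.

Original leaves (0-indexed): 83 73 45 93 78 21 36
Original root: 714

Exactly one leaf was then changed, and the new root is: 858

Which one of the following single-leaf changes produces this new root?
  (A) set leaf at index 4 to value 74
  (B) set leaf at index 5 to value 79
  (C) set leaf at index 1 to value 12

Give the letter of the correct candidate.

Original leaves: [83, 73, 45, 93, 78, 21, 36]
Target new root: 858
Try each candidate change and compute the resulting root:
Candidate A: set leaf[4] = 74 -> leaves = [83, 73, 45, 93, 74, 21, 36]
  L0: [83, 73, 45, 93, 74, 21, 36]
  L1: h(83,73)=(83*31+73)%997=652 h(45,93)=(45*31+93)%997=491 h(74,21)=(74*31+21)%997=321 h(36,36)=(36*31+36)%997=155 -> [652, 491, 321, 155]
  L2: h(652,491)=(652*31+491)%997=763 h(321,155)=(321*31+155)%997=136 -> [763, 136]
  L3: h(763,136)=(763*31+136)%997=858 -> [858]
  root = 858 == target 858  ** MATCH **
Candidate B: set leaf[5] = 79 -> leaves = [83, 73, 45, 93, 78, 79, 36]
  L0: [83, 73, 45, 93, 78, 79, 36]
  L1: h(83,73)=(83*31+73)%997=652 h(45,93)=(45*31+93)%997=491 h(78,79)=(78*31+79)%997=503 h(36,36)=(36*31+36)%997=155 -> [652, 491, 503, 155]
  L2: h(652,491)=(652*31+491)%997=763 h(503,155)=(503*31+155)%997=793 -> [763, 793]
  L3: h(763,793)=(763*31+793)%997=518 -> [518]
  root = 518 != target 858
Candidate C: set leaf[1] = 12 -> leaves = [83, 12, 45, 93, 78, 21, 36]
  L0: [83, 12, 45, 93, 78, 21, 36]
  L1: h(83,12)=(83*31+12)%997=591 h(45,93)=(45*31+93)%997=491 h(78,21)=(78*31+21)%997=445 h(36,36)=(36*31+36)%997=155 -> [591, 491, 445, 155]
  L2: h(591,491)=(591*31+491)%997=866 h(445,155)=(445*31+155)%997=989 -> [866, 989]
  L3: h(866,989)=(866*31+989)%997=916 -> [916]
  root = 916 != target 858
Candidate A produces the target root.

Answer: A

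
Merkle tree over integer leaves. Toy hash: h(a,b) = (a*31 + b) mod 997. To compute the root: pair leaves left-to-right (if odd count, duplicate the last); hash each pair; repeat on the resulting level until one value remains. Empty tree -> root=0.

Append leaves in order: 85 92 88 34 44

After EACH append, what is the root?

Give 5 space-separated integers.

Answer: 85 733 614 560 602

Derivation:
After append 85 (leaves=[85]):
  L0: [85]
  root=85
After append 92 (leaves=[85, 92]):
  L0: [85, 92]
  L1: h(85,92)=(85*31+92)%997=733 -> [733]
  root=733
After append 88 (leaves=[85, 92, 88]):
  L0: [85, 92, 88]
  L1: h(85,92)=(85*31+92)%997=733 h(88,88)=(88*31+88)%997=822 -> [733, 822]
  L2: h(733,822)=(733*31+822)%997=614 -> [614]
  root=614
After append 34 (leaves=[85, 92, 88, 34]):
  L0: [85, 92, 88, 34]
  L1: h(85,92)=(85*31+92)%997=733 h(88,34)=(88*31+34)%997=768 -> [733, 768]
  L2: h(733,768)=(733*31+768)%997=560 -> [560]
  root=560
After append 44 (leaves=[85, 92, 88, 34, 44]):
  L0: [85, 92, 88, 34, 44]
  L1: h(85,92)=(85*31+92)%997=733 h(88,34)=(88*31+34)%997=768 h(44,44)=(44*31+44)%997=411 -> [733, 768, 411]
  L2: h(733,768)=(733*31+768)%997=560 h(411,411)=(411*31+411)%997=191 -> [560, 191]
  L3: h(560,191)=(560*31+191)%997=602 -> [602]
  root=602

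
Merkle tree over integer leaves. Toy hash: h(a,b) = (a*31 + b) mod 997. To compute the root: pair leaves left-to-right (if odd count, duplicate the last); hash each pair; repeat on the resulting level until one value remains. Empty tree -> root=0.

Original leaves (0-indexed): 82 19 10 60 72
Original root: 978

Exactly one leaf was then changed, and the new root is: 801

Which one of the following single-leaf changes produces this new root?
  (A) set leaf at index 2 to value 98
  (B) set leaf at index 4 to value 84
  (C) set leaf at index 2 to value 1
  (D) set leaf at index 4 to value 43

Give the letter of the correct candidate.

Original leaves: [82, 19, 10, 60, 72]
Target new root: 801
Try each candidate change and compute the resulting root:
Candidate A: set leaf[2] = 98 -> leaves = [82, 19, 98, 60, 72]
  L0: [82, 19, 98, 60, 72]
  L1: h(82,19)=(82*31+19)%997=567 h(98,60)=(98*31+60)%997=107 h(72,72)=(72*31+72)%997=310 -> [567, 107, 310]
  L2: h(567,107)=(567*31+107)%997=735 h(310,310)=(310*31+310)%997=947 -> [735, 947]
  L3: h(735,947)=(735*31+947)%997=801 -> [801]
  root = 801 == target 801  ** MATCH **
Candidate B: set leaf[4] = 84 -> leaves = [82, 19, 10, 60, 84]
  L0: [82, 19, 10, 60, 84]
  L1: h(82,19)=(82*31+19)%997=567 h(10,60)=(10*31+60)%997=370 h(84,84)=(84*31+84)%997=694 -> [567, 370, 694]
  L2: h(567,370)=(567*31+370)%997=1 h(694,694)=(694*31+694)%997=274 -> [1, 274]
  L3: h(1,274)=(1*31+274)%997=305 -> [305]
  root = 305 != target 801
Candidate C: set leaf[2] = 1 -> leaves = [82, 19, 1, 60, 72]
  L0: [82, 19, 1, 60, 72]
  L1: h(82,19)=(82*31+19)%997=567 h(1,60)=(1*31+60)%997=91 h(72,72)=(72*31+72)%997=310 -> [567, 91, 310]
  L2: h(567,91)=(567*31+91)%997=719 h(310,310)=(310*31+310)%997=947 -> [719, 947]
  L3: h(719,947)=(719*31+947)%997=305 -> [305]
  root = 305 != target 801
Candidate D: set leaf[4] = 43 -> leaves = [82, 19, 10, 60, 43]
  L0: [82, 19, 10, 60, 43]
  L1: h(82,19)=(82*31+19)%997=567 h(10,60)=(10*31+60)%997=370 h(43,43)=(43*31+43)%997=379 -> [567, 370, 379]
  L2: h(567,370)=(567*31+370)%997=1 h(379,379)=(379*31+379)%997=164 -> [1, 164]
  L3: h(1,164)=(1*31+164)%997=195 -> [195]
  root = 195 != target 801
Candidate A produces the target root.

Answer: A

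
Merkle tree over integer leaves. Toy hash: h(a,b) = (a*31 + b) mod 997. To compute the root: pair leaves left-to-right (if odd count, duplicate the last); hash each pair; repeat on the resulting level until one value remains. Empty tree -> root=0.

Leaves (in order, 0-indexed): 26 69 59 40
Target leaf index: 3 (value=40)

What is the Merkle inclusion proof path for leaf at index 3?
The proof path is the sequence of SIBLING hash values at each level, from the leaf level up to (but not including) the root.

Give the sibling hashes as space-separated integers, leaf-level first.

L0 (leaves): [26, 69, 59, 40], target index=3
L1: h(26,69)=(26*31+69)%997=875 [pair 0] h(59,40)=(59*31+40)%997=872 [pair 1] -> [875, 872]
  Sibling for proof at L0: 59
L2: h(875,872)=(875*31+872)%997=81 [pair 0] -> [81]
  Sibling for proof at L1: 875
Root: 81
Proof path (sibling hashes from leaf to root): [59, 875]

Answer: 59 875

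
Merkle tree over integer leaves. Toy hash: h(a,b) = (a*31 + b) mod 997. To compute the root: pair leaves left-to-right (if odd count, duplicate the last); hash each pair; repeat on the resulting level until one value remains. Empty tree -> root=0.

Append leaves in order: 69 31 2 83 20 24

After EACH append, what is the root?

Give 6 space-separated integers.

Answer: 69 176 535 616 693 821

Derivation:
After append 69 (leaves=[69]):
  L0: [69]
  root=69
After append 31 (leaves=[69, 31]):
  L0: [69, 31]
  L1: h(69,31)=(69*31+31)%997=176 -> [176]
  root=176
After append 2 (leaves=[69, 31, 2]):
  L0: [69, 31, 2]
  L1: h(69,31)=(69*31+31)%997=176 h(2,2)=(2*31+2)%997=64 -> [176, 64]
  L2: h(176,64)=(176*31+64)%997=535 -> [535]
  root=535
After append 83 (leaves=[69, 31, 2, 83]):
  L0: [69, 31, 2, 83]
  L1: h(69,31)=(69*31+31)%997=176 h(2,83)=(2*31+83)%997=145 -> [176, 145]
  L2: h(176,145)=(176*31+145)%997=616 -> [616]
  root=616
After append 20 (leaves=[69, 31, 2, 83, 20]):
  L0: [69, 31, 2, 83, 20]
  L1: h(69,31)=(69*31+31)%997=176 h(2,83)=(2*31+83)%997=145 h(20,20)=(20*31+20)%997=640 -> [176, 145, 640]
  L2: h(176,145)=(176*31+145)%997=616 h(640,640)=(640*31+640)%997=540 -> [616, 540]
  L3: h(616,540)=(616*31+540)%997=693 -> [693]
  root=693
After append 24 (leaves=[69, 31, 2, 83, 20, 24]):
  L0: [69, 31, 2, 83, 20, 24]
  L1: h(69,31)=(69*31+31)%997=176 h(2,83)=(2*31+83)%997=145 h(20,24)=(20*31+24)%997=644 -> [176, 145, 644]
  L2: h(176,145)=(176*31+145)%997=616 h(644,644)=(644*31+644)%997=668 -> [616, 668]
  L3: h(616,668)=(616*31+668)%997=821 -> [821]
  root=821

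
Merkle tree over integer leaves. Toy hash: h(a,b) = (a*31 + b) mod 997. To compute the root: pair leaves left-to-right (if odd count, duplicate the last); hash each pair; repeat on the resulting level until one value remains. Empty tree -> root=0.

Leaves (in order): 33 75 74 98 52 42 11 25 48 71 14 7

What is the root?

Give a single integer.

Answer: 565

Derivation:
L0: [33, 75, 74, 98, 52, 42, 11, 25, 48, 71, 14, 7]
L1: h(33,75)=(33*31+75)%997=101 h(74,98)=(74*31+98)%997=398 h(52,42)=(52*31+42)%997=657 h(11,25)=(11*31+25)%997=366 h(48,71)=(48*31+71)%997=562 h(14,7)=(14*31+7)%997=441 -> [101, 398, 657, 366, 562, 441]
L2: h(101,398)=(101*31+398)%997=538 h(657,366)=(657*31+366)%997=793 h(562,441)=(562*31+441)%997=914 -> [538, 793, 914]
L3: h(538,793)=(538*31+793)%997=522 h(914,914)=(914*31+914)%997=335 -> [522, 335]
L4: h(522,335)=(522*31+335)%997=565 -> [565]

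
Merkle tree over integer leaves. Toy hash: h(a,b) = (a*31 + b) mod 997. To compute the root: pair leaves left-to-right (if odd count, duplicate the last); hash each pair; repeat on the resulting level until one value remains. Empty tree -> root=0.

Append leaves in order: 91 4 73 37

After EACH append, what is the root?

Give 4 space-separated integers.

After append 91 (leaves=[91]):
  L0: [91]
  root=91
After append 4 (leaves=[91, 4]):
  L0: [91, 4]
  L1: h(91,4)=(91*31+4)%997=831 -> [831]
  root=831
After append 73 (leaves=[91, 4, 73]):
  L0: [91, 4, 73]
  L1: h(91,4)=(91*31+4)%997=831 h(73,73)=(73*31+73)%997=342 -> [831, 342]
  L2: h(831,342)=(831*31+342)%997=181 -> [181]
  root=181
After append 37 (leaves=[91, 4, 73, 37]):
  L0: [91, 4, 73, 37]
  L1: h(91,4)=(91*31+4)%997=831 h(73,37)=(73*31+37)%997=306 -> [831, 306]
  L2: h(831,306)=(831*31+306)%997=145 -> [145]
  root=145

Answer: 91 831 181 145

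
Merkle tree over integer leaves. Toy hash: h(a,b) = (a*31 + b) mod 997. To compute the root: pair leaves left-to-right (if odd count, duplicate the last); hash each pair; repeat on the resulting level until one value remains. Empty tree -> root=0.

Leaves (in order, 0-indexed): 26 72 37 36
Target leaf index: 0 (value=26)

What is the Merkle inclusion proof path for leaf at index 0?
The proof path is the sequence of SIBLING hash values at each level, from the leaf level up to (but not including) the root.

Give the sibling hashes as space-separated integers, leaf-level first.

Answer: 72 186

Derivation:
L0 (leaves): [26, 72, 37, 36], target index=0
L1: h(26,72)=(26*31+72)%997=878 [pair 0] h(37,36)=(37*31+36)%997=186 [pair 1] -> [878, 186]
  Sibling for proof at L0: 72
L2: h(878,186)=(878*31+186)%997=485 [pair 0] -> [485]
  Sibling for proof at L1: 186
Root: 485
Proof path (sibling hashes from leaf to root): [72, 186]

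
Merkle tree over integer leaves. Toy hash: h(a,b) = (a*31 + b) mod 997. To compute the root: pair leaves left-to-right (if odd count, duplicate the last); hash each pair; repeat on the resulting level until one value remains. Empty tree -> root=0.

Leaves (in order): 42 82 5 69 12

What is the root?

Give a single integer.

L0: [42, 82, 5, 69, 12]
L1: h(42,82)=(42*31+82)%997=387 h(5,69)=(5*31+69)%997=224 h(12,12)=(12*31+12)%997=384 -> [387, 224, 384]
L2: h(387,224)=(387*31+224)%997=257 h(384,384)=(384*31+384)%997=324 -> [257, 324]
L3: h(257,324)=(257*31+324)%997=315 -> [315]

Answer: 315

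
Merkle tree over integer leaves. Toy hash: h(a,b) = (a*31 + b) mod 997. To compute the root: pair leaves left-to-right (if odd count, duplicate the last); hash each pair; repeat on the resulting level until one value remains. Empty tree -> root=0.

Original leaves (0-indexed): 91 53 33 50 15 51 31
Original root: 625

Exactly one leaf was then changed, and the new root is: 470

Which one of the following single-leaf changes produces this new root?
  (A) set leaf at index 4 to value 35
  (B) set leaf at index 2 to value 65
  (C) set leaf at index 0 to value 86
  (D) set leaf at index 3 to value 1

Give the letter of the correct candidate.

Original leaves: [91, 53, 33, 50, 15, 51, 31]
Target new root: 470
Try each candidate change and compute the resulting root:
Candidate A: set leaf[4] = 35 -> leaves = [91, 53, 33, 50, 35, 51, 31]
  L0: [91, 53, 33, 50, 35, 51, 31]
  L1: h(91,53)=(91*31+53)%997=880 h(33,50)=(33*31+50)%997=76 h(35,51)=(35*31+51)%997=139 h(31,31)=(31*31+31)%997=992 -> [880, 76, 139, 992]
  L2: h(880,76)=(880*31+76)%997=437 h(139,992)=(139*31+992)%997=316 -> [437, 316]
  L3: h(437,316)=(437*31+316)%997=902 -> [902]
  root = 902 != target 470
Candidate B: set leaf[2] = 65 -> leaves = [91, 53, 65, 50, 15, 51, 31]
  L0: [91, 53, 65, 50, 15, 51, 31]
  L1: h(91,53)=(91*31+53)%997=880 h(65,50)=(65*31+50)%997=71 h(15,51)=(15*31+51)%997=516 h(31,31)=(31*31+31)%997=992 -> [880, 71, 516, 992]
  L2: h(880,71)=(880*31+71)%997=432 h(516,992)=(516*31+992)%997=39 -> [432, 39]
  L3: h(432,39)=(432*31+39)%997=470 -> [470]
  root = 470 == target 470  ** MATCH **
Candidate C: set leaf[0] = 86 -> leaves = [86, 53, 33, 50, 15, 51, 31]
  L0: [86, 53, 33, 50, 15, 51, 31]
  L1: h(86,53)=(86*31+53)%997=725 h(33,50)=(33*31+50)%997=76 h(15,51)=(15*31+51)%997=516 h(31,31)=(31*31+31)%997=992 -> [725, 76, 516, 992]
  L2: h(725,76)=(725*31+76)%997=617 h(516,992)=(516*31+992)%997=39 -> [617, 39]
  L3: h(617,39)=(617*31+39)%997=223 -> [223]
  root = 223 != target 470
Candidate D: set leaf[3] = 1 -> leaves = [91, 53, 33, 1, 15, 51, 31]
  L0: [91, 53, 33, 1, 15, 51, 31]
  L1: h(91,53)=(91*31+53)%997=880 h(33,1)=(33*31+1)%997=27 h(15,51)=(15*31+51)%997=516 h(31,31)=(31*31+31)%997=992 -> [880, 27, 516, 992]
  L2: h(880,27)=(880*31+27)%997=388 h(516,992)=(516*31+992)%997=39 -> [388, 39]
  L3: h(388,39)=(388*31+39)%997=103 -> [103]
  root = 103 != target 470
Candidate B produces the target root.

Answer: B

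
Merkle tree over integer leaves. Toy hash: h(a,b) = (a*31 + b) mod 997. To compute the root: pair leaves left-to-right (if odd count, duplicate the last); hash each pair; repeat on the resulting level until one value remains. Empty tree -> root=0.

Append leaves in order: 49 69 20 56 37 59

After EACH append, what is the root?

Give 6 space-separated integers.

Answer: 49 591 18 54 679 386

Derivation:
After append 49 (leaves=[49]):
  L0: [49]
  root=49
After append 69 (leaves=[49, 69]):
  L0: [49, 69]
  L1: h(49,69)=(49*31+69)%997=591 -> [591]
  root=591
After append 20 (leaves=[49, 69, 20]):
  L0: [49, 69, 20]
  L1: h(49,69)=(49*31+69)%997=591 h(20,20)=(20*31+20)%997=640 -> [591, 640]
  L2: h(591,640)=(591*31+640)%997=18 -> [18]
  root=18
After append 56 (leaves=[49, 69, 20, 56]):
  L0: [49, 69, 20, 56]
  L1: h(49,69)=(49*31+69)%997=591 h(20,56)=(20*31+56)%997=676 -> [591, 676]
  L2: h(591,676)=(591*31+676)%997=54 -> [54]
  root=54
After append 37 (leaves=[49, 69, 20, 56, 37]):
  L0: [49, 69, 20, 56, 37]
  L1: h(49,69)=(49*31+69)%997=591 h(20,56)=(20*31+56)%997=676 h(37,37)=(37*31+37)%997=187 -> [591, 676, 187]
  L2: h(591,676)=(591*31+676)%997=54 h(187,187)=(187*31+187)%997=2 -> [54, 2]
  L3: h(54,2)=(54*31+2)%997=679 -> [679]
  root=679
After append 59 (leaves=[49, 69, 20, 56, 37, 59]):
  L0: [49, 69, 20, 56, 37, 59]
  L1: h(49,69)=(49*31+69)%997=591 h(20,56)=(20*31+56)%997=676 h(37,59)=(37*31+59)%997=209 -> [591, 676, 209]
  L2: h(591,676)=(591*31+676)%997=54 h(209,209)=(209*31+209)%997=706 -> [54, 706]
  L3: h(54,706)=(54*31+706)%997=386 -> [386]
  root=386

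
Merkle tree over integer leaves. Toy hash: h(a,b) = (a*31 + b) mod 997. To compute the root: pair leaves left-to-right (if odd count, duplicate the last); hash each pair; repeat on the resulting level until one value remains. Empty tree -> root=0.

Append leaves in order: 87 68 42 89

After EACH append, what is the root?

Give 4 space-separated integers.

After append 87 (leaves=[87]):
  L0: [87]
  root=87
After append 68 (leaves=[87, 68]):
  L0: [87, 68]
  L1: h(87,68)=(87*31+68)%997=771 -> [771]
  root=771
After append 42 (leaves=[87, 68, 42]):
  L0: [87, 68, 42]
  L1: h(87,68)=(87*31+68)%997=771 h(42,42)=(42*31+42)%997=347 -> [771, 347]
  L2: h(771,347)=(771*31+347)%997=320 -> [320]
  root=320
After append 89 (leaves=[87, 68, 42, 89]):
  L0: [87, 68, 42, 89]
  L1: h(87,68)=(87*31+68)%997=771 h(42,89)=(42*31+89)%997=394 -> [771, 394]
  L2: h(771,394)=(771*31+394)%997=367 -> [367]
  root=367

Answer: 87 771 320 367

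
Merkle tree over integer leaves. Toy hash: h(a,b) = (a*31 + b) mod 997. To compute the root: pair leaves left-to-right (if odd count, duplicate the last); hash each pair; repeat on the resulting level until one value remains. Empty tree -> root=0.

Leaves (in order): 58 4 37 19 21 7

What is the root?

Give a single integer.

L0: [58, 4, 37, 19, 21, 7]
L1: h(58,4)=(58*31+4)%997=805 h(37,19)=(37*31+19)%997=169 h(21,7)=(21*31+7)%997=658 -> [805, 169, 658]
L2: h(805,169)=(805*31+169)%997=199 h(658,658)=(658*31+658)%997=119 -> [199, 119]
L3: h(199,119)=(199*31+119)%997=306 -> [306]

Answer: 306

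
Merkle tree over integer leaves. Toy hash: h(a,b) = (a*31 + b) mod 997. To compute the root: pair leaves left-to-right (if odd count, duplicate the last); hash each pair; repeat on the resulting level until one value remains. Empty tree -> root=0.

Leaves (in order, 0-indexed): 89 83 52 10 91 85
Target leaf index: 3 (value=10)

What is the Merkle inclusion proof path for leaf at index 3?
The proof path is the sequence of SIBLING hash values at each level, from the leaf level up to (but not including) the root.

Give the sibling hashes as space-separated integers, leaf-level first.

L0 (leaves): [89, 83, 52, 10, 91, 85], target index=3
L1: h(89,83)=(89*31+83)%997=848 [pair 0] h(52,10)=(52*31+10)%997=625 [pair 1] h(91,85)=(91*31+85)%997=912 [pair 2] -> [848, 625, 912]
  Sibling for proof at L0: 52
L2: h(848,625)=(848*31+625)%997=991 [pair 0] h(912,912)=(912*31+912)%997=271 [pair 1] -> [991, 271]
  Sibling for proof at L1: 848
L3: h(991,271)=(991*31+271)%997=85 [pair 0] -> [85]
  Sibling for proof at L2: 271
Root: 85
Proof path (sibling hashes from leaf to root): [52, 848, 271]

Answer: 52 848 271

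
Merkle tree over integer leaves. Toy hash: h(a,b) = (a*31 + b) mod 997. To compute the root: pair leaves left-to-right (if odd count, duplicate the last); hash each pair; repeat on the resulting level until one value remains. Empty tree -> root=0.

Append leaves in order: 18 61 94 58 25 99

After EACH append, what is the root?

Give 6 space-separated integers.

Answer: 18 619 263 227 733 110

Derivation:
After append 18 (leaves=[18]):
  L0: [18]
  root=18
After append 61 (leaves=[18, 61]):
  L0: [18, 61]
  L1: h(18,61)=(18*31+61)%997=619 -> [619]
  root=619
After append 94 (leaves=[18, 61, 94]):
  L0: [18, 61, 94]
  L1: h(18,61)=(18*31+61)%997=619 h(94,94)=(94*31+94)%997=17 -> [619, 17]
  L2: h(619,17)=(619*31+17)%997=263 -> [263]
  root=263
After append 58 (leaves=[18, 61, 94, 58]):
  L0: [18, 61, 94, 58]
  L1: h(18,61)=(18*31+61)%997=619 h(94,58)=(94*31+58)%997=978 -> [619, 978]
  L2: h(619,978)=(619*31+978)%997=227 -> [227]
  root=227
After append 25 (leaves=[18, 61, 94, 58, 25]):
  L0: [18, 61, 94, 58, 25]
  L1: h(18,61)=(18*31+61)%997=619 h(94,58)=(94*31+58)%997=978 h(25,25)=(25*31+25)%997=800 -> [619, 978, 800]
  L2: h(619,978)=(619*31+978)%997=227 h(800,800)=(800*31+800)%997=675 -> [227, 675]
  L3: h(227,675)=(227*31+675)%997=733 -> [733]
  root=733
After append 99 (leaves=[18, 61, 94, 58, 25, 99]):
  L0: [18, 61, 94, 58, 25, 99]
  L1: h(18,61)=(18*31+61)%997=619 h(94,58)=(94*31+58)%997=978 h(25,99)=(25*31+99)%997=874 -> [619, 978, 874]
  L2: h(619,978)=(619*31+978)%997=227 h(874,874)=(874*31+874)%997=52 -> [227, 52]
  L3: h(227,52)=(227*31+52)%997=110 -> [110]
  root=110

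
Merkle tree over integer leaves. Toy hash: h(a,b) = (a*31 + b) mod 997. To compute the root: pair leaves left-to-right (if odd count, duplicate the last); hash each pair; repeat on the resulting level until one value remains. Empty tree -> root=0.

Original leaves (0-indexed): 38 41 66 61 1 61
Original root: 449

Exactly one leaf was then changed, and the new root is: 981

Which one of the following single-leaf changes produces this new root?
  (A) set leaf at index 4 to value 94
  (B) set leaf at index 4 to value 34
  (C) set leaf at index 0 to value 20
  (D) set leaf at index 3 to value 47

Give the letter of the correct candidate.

Original leaves: [38, 41, 66, 61, 1, 61]
Target new root: 981
Try each candidate change and compute the resulting root:
Candidate A: set leaf[4] = 94 -> leaves = [38, 41, 66, 61, 94, 61]
  L0: [38, 41, 66, 61, 94, 61]
  L1: h(38,41)=(38*31+41)%997=222 h(66,61)=(66*31+61)%997=113 h(94,61)=(94*31+61)%997=981 -> [222, 113, 981]
  L2: h(222,113)=(222*31+113)%997=16 h(981,981)=(981*31+981)%997=485 -> [16, 485]
  L3: h(16,485)=(16*31+485)%997=981 -> [981]
  root = 981 == target 981  ** MATCH **
Candidate B: set leaf[4] = 34 -> leaves = [38, 41, 66, 61, 34, 61]
  L0: [38, 41, 66, 61, 34, 61]
  L1: h(38,41)=(38*31+41)%997=222 h(66,61)=(66*31+61)%997=113 h(34,61)=(34*31+61)%997=118 -> [222, 113, 118]
  L2: h(222,113)=(222*31+113)%997=16 h(118,118)=(118*31+118)%997=785 -> [16, 785]
  L3: h(16,785)=(16*31+785)%997=284 -> [284]
  root = 284 != target 981
Candidate C: set leaf[0] = 20 -> leaves = [20, 41, 66, 61, 1, 61]
  L0: [20, 41, 66, 61, 1, 61]
  L1: h(20,41)=(20*31+41)%997=661 h(66,61)=(66*31+61)%997=113 h(1,61)=(1*31+61)%997=92 -> [661, 113, 92]
  L2: h(661,113)=(661*31+113)%997=664 h(92,92)=(92*31+92)%997=950 -> [664, 950]
  L3: h(664,950)=(664*31+950)%997=597 -> [597]
  root = 597 != target 981
Candidate D: set leaf[3] = 47 -> leaves = [38, 41, 66, 47, 1, 61]
  L0: [38, 41, 66, 47, 1, 61]
  L1: h(38,41)=(38*31+41)%997=222 h(66,47)=(66*31+47)%997=99 h(1,61)=(1*31+61)%997=92 -> [222, 99, 92]
  L2: h(222,99)=(222*31+99)%997=2 h(92,92)=(92*31+92)%997=950 -> [2, 950]
  L3: h(2,950)=(2*31+950)%997=15 -> [15]
  root = 15 != target 981
Candidate A produces the target root.

Answer: A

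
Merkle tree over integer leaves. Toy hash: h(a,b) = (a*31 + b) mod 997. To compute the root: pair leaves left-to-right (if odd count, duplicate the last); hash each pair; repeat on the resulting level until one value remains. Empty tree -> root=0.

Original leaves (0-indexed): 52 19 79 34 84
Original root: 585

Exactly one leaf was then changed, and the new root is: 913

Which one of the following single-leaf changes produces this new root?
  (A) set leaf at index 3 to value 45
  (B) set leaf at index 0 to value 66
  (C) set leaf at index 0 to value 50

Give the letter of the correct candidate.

Original leaves: [52, 19, 79, 34, 84]
Target new root: 913
Try each candidate change and compute the resulting root:
Candidate A: set leaf[3] = 45 -> leaves = [52, 19, 79, 45, 84]
  L0: [52, 19, 79, 45, 84]
  L1: h(52,19)=(52*31+19)%997=634 h(79,45)=(79*31+45)%997=500 h(84,84)=(84*31+84)%997=694 -> [634, 500, 694]
  L2: h(634,500)=(634*31+500)%997=214 h(694,694)=(694*31+694)%997=274 -> [214, 274]
  L3: h(214,274)=(214*31+274)%997=926 -> [926]
  root = 926 != target 913
Candidate B: set leaf[0] = 66 -> leaves = [66, 19, 79, 34, 84]
  L0: [66, 19, 79, 34, 84]
  L1: h(66,19)=(66*31+19)%997=71 h(79,34)=(79*31+34)%997=489 h(84,84)=(84*31+84)%997=694 -> [71, 489, 694]
  L2: h(71,489)=(71*31+489)%997=696 h(694,694)=(694*31+694)%997=274 -> [696, 274]
  L3: h(696,274)=(696*31+274)%997=913 -> [913]
  root = 913 == target 913  ** MATCH **
Candidate C: set leaf[0] = 50 -> leaves = [50, 19, 79, 34, 84]
  L0: [50, 19, 79, 34, 84]
  L1: h(50,19)=(50*31+19)%997=572 h(79,34)=(79*31+34)%997=489 h(84,84)=(84*31+84)%997=694 -> [572, 489, 694]
  L2: h(572,489)=(572*31+489)%997=275 h(694,694)=(694*31+694)%997=274 -> [275, 274]
  L3: h(275,274)=(275*31+274)%997=823 -> [823]
  root = 823 != target 913
Candidate B produces the target root.

Answer: B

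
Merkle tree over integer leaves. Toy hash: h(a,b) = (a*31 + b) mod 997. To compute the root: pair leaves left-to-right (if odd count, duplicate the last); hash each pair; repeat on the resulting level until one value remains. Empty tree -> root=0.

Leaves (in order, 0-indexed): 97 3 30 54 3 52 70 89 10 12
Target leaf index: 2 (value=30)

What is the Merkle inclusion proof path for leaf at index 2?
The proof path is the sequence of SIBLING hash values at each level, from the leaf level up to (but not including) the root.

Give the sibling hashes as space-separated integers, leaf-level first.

L0 (leaves): [97, 3, 30, 54, 3, 52, 70, 89, 10, 12], target index=2
L1: h(97,3)=(97*31+3)%997=19 [pair 0] h(30,54)=(30*31+54)%997=984 [pair 1] h(3,52)=(3*31+52)%997=145 [pair 2] h(70,89)=(70*31+89)%997=265 [pair 3] h(10,12)=(10*31+12)%997=322 [pair 4] -> [19, 984, 145, 265, 322]
  Sibling for proof at L0: 54
L2: h(19,984)=(19*31+984)%997=576 [pair 0] h(145,265)=(145*31+265)%997=772 [pair 1] h(322,322)=(322*31+322)%997=334 [pair 2] -> [576, 772, 334]
  Sibling for proof at L1: 19
L3: h(576,772)=(576*31+772)%997=682 [pair 0] h(334,334)=(334*31+334)%997=718 [pair 1] -> [682, 718]
  Sibling for proof at L2: 772
L4: h(682,718)=(682*31+718)%997=923 [pair 0] -> [923]
  Sibling for proof at L3: 718
Root: 923
Proof path (sibling hashes from leaf to root): [54, 19, 772, 718]

Answer: 54 19 772 718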